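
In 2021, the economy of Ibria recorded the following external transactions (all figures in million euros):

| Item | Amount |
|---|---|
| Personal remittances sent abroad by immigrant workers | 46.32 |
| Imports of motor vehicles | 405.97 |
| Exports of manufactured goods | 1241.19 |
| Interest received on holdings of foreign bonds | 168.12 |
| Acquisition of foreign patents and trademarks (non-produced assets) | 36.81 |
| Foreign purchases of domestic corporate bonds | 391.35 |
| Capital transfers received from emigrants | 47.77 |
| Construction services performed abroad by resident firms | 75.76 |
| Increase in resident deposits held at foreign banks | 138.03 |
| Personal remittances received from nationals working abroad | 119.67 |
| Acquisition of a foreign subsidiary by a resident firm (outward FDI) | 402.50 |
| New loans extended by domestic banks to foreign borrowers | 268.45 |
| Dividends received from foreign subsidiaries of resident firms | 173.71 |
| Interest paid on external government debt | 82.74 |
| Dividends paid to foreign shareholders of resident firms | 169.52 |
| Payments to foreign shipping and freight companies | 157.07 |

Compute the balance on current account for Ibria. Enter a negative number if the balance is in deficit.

916.83

Goods: 1241.19 - 405.97 = 835.22
Services: 75.76 - 157.07 = -81.31
Primary income: 173.71 - 169.52 - 82.74 + 168.12 = 89.57
Secondary income: 119.67 - 46.32 = 73.35
Current account = 835.22 + (-81.31) + 89.57 + 73.35 = 916.83
(Excluded from the current account — capital account: acquisition of foreign patents and trademarks (non-produced assets) 36.81, capital transfers received from emigrants 47.77; financial account: foreign purchases of domestic corporate bonds 391.35, increase in resident deposits held at foreign banks 138.03, acquisition of a foreign subsidiary by a resident firm (outward FDI) 402.50, new loans extended by domestic banks to foreign borrowers 268.45.)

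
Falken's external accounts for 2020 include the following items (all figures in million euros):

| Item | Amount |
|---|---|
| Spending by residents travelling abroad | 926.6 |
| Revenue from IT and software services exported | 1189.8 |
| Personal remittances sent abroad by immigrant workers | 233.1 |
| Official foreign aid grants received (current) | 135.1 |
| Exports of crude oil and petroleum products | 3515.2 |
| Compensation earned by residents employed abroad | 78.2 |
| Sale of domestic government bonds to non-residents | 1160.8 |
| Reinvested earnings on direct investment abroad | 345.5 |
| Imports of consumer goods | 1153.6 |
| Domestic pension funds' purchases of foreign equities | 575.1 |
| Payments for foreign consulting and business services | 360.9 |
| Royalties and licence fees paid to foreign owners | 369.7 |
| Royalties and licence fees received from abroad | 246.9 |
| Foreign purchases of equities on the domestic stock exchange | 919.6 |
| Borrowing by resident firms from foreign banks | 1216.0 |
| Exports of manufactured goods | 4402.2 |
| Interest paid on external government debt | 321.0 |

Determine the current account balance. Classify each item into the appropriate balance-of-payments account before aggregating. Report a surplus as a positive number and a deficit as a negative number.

6548.0

Goods: 3515.2 - 1153.6 + 4402.2 = 6763.8
Services: 1189.8 - 369.7 - 360.9 + 246.9 - 926.6 = -220.5
Primary income: -321.0 + 78.2 + 345.5 = 102.7
Secondary income: 135.1 - 233.1 = -98.0
Current account = 6763.8 + (-220.5) + 102.7 + (-98.0) = 6548.0
(Excluded from the current account — financial account: sale of domestic government bonds to non-residents 1160.8, domestic pension funds' purchases of foreign equities 575.1, foreign purchases of equities on the domestic stock exchange 919.6, borrowing by resident firms from foreign banks 1216.0.)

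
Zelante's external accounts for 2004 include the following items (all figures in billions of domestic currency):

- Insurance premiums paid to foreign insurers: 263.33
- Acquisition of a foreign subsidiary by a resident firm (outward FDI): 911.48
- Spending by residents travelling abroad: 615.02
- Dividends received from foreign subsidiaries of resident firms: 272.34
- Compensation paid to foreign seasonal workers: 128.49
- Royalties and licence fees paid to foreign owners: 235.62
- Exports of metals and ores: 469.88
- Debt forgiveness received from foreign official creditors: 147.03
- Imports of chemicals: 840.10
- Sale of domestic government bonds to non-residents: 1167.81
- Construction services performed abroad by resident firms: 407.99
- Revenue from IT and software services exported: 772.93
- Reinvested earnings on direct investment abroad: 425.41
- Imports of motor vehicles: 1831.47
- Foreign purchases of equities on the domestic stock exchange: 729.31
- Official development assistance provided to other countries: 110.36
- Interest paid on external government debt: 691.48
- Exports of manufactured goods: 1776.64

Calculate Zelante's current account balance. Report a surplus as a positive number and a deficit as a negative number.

-590.68

Goods: -840.10 + 469.88 - 1831.47 + 1776.64 = -425.05
Services: 772.93 + 407.99 - 235.62 - 263.33 - 615.02 = 66.95
Primary income: -128.49 + 272.34 + 425.41 - 691.48 = -122.22
Secondary income: -110.36
Current account = (-425.05) + 66.95 + (-122.22) + (-110.36) = -590.68
(Excluded from the current account — financial account: acquisition of a foreign subsidiary by a resident firm (outward FDI) 911.48, sale of domestic government bonds to non-residents 1167.81, foreign purchases of equities on the domestic stock exchange 729.31; capital account: debt forgiveness received from foreign official creditors 147.03.)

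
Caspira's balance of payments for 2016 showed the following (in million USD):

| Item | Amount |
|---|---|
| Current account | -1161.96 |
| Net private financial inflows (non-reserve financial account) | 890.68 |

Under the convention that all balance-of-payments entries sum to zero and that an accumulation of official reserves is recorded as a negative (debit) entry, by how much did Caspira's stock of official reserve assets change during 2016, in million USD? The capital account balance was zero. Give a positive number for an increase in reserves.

-271.28

Official reserve transactions balance = -((-1161.96) + 890.68) = 271.28
An accumulation of reserves is recorded as a debit (negative entry), so the change in the stock of reserves is the negative of that balance.
Change in official reserves = -(271.28) = -271.28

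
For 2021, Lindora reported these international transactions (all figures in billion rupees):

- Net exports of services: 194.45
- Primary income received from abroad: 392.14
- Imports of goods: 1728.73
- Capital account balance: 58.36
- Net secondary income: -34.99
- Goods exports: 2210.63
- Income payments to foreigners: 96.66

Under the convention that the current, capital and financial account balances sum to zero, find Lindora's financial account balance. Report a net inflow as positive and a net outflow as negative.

Goods balance = 2210.63 - 1728.73 = 481.90
Services balance = 194.45
Trade balance (goods + services) = 481.90 + 194.45 = 676.35
Net primary income = 392.14 - 96.66 = 295.48
Net secondary income = -34.99
Current account = 676.35 + 295.48 + (-34.99) = 936.84
Financial account = -(936.84 + 58.36) = -995.20

-995.20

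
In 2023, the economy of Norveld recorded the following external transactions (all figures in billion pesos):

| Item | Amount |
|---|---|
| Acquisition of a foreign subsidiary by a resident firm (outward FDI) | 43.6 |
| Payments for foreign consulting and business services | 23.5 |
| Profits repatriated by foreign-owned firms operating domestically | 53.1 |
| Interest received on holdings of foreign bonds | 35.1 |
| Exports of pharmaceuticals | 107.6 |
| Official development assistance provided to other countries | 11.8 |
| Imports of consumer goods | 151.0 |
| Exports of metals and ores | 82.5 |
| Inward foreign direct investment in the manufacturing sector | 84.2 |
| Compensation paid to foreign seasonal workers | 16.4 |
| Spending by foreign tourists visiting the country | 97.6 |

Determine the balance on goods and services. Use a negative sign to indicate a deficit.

Goods: 82.5 + 107.6 - 151.0 = 39.1
Services: -23.5 + 97.6 = 74.1
Trade balance = 39.1 + 74.1 = 113.2
(Excluded from the trade balance — financial account: acquisition of a foreign subsidiary by a resident firm (outward FDI) 43.6, inward foreign direct investment in the manufacturing sector 84.2; primary income: profits repatriated by foreign-owned firms operating domestically 53.1, interest received on holdings of foreign bonds 35.1, compensation paid to foreign seasonal workers 16.4; secondary income: official development assistance provided to other countries 11.8.)

113.2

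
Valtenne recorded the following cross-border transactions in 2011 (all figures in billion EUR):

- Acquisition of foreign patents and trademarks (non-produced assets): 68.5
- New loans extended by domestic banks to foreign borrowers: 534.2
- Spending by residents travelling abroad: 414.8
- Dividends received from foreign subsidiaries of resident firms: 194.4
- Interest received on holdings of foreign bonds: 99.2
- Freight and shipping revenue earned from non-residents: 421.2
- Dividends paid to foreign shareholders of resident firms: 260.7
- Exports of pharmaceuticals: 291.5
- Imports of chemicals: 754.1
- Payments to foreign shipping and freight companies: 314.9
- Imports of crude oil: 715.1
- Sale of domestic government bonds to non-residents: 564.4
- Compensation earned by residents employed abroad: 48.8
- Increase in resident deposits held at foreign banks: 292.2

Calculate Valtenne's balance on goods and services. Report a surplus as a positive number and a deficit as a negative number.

Goods: 291.5 - 715.1 - 754.1 = -1177.7
Services: 421.2 - 414.8 - 314.9 = -308.5
Trade balance = -1177.7 + (-308.5) = -1486.2
(Excluded from the trade balance — capital account: acquisition of foreign patents and trademarks (non-produced assets) 68.5; financial account: new loans extended by domestic banks to foreign borrowers 534.2, sale of domestic government bonds to non-residents 564.4, increase in resident deposits held at foreign banks 292.2; primary income: dividends received from foreign subsidiaries of resident firms 194.4, interest received on holdings of foreign bonds 99.2, dividends paid to foreign shareholders of resident firms 260.7, compensation earned by residents employed abroad 48.8.)

-1486.2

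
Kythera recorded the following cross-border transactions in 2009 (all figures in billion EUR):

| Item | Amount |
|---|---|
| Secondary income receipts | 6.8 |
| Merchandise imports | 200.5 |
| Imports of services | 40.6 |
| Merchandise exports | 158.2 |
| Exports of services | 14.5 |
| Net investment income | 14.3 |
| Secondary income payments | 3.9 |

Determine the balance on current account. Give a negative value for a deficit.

-51.2

Goods balance = 158.2 - 200.5 = -42.3
Services balance = 14.5 - 40.6 = -26.1
Trade balance (goods + services) = -42.3 + (-26.1) = -68.4
Net primary income = 14.3
Net secondary income = 6.8 - 3.9 = 2.9
Current account = -68.4 + 14.3 + 2.9 = -51.2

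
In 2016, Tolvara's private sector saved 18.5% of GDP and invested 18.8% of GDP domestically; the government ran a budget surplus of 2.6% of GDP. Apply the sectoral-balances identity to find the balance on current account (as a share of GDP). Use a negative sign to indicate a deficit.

By the sectoral-balances identity, CA = (S_private - I) + (T - G).
Private balance = 18.5 - 18.8 = -0.3
Government balance (T - G) = 2.6
CA = -0.3 + 2.6 = 2.3

2.3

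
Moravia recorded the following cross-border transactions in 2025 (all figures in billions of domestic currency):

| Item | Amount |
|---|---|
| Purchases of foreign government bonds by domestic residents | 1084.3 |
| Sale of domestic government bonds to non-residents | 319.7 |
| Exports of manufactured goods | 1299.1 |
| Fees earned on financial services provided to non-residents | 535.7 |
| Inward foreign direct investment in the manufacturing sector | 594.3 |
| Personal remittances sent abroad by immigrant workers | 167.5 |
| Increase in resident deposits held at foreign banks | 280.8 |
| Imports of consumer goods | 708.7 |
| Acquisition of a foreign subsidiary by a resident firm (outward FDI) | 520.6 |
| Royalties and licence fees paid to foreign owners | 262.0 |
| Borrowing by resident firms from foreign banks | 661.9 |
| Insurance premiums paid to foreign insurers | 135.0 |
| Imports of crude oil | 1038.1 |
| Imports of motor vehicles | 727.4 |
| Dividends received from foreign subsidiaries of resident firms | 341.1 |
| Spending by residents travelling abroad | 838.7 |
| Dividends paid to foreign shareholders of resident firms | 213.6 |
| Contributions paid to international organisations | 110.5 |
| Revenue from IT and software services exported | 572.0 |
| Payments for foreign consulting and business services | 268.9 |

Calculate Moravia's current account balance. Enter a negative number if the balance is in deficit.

Goods: 1299.1 - 727.4 - 708.7 - 1038.1 = -1175.1
Services: 535.7 - 838.7 - 268.9 + 572.0 - 262.0 - 135.0 = -396.9
Primary income: -213.6 + 341.1 = 127.5
Secondary income: -167.5 - 110.5 = -278.0
Current account = (-1175.1) + (-396.9) + 127.5 + (-278.0) = -1722.5
(Excluded from the current account — financial account: purchases of foreign government bonds by domestic residents 1084.3, sale of domestic government bonds to non-residents 319.7, inward foreign direct investment in the manufacturing sector 594.3, increase in resident deposits held at foreign banks 280.8, acquisition of a foreign subsidiary by a resident firm (outward FDI) 520.6, borrowing by resident firms from foreign banks 661.9.)

-1722.5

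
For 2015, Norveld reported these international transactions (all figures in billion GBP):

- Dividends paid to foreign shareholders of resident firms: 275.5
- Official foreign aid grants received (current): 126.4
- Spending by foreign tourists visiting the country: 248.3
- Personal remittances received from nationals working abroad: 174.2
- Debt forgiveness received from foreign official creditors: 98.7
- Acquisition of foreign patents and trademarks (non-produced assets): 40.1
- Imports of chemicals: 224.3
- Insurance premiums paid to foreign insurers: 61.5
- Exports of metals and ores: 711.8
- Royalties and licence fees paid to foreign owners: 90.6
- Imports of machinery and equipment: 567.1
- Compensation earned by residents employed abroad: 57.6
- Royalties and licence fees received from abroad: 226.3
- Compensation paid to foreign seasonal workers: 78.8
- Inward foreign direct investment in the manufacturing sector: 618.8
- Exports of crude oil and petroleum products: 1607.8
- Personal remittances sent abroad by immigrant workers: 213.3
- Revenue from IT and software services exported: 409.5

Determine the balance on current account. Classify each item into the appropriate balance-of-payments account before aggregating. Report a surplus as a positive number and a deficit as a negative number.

2050.8

Goods: 711.8 - 567.1 - 224.3 + 1607.8 = 1528.2
Services: 226.3 + 248.3 - 61.5 - 90.6 + 409.5 = 732.0
Primary income: -78.8 + 57.6 - 275.5 = -296.7
Secondary income: 174.2 - 213.3 + 126.4 = 87.3
Current account = 1528.2 + 732.0 + (-296.7) + 87.3 = 2050.8
(Excluded from the current account — capital account: debt forgiveness received from foreign official creditors 98.7, acquisition of foreign patents and trademarks (non-produced assets) 40.1; financial account: inward foreign direct investment in the manufacturing sector 618.8.)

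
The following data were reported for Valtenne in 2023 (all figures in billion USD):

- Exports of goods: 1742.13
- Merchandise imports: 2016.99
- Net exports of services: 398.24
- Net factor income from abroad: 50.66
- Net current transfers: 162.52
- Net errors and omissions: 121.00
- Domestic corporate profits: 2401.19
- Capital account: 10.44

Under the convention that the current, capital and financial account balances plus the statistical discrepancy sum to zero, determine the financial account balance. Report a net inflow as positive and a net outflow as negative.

Goods balance = 1742.13 - 2016.99 = -274.86
Services balance = 398.24
Trade balance (goods + services) = -274.86 + 398.24 = 123.38
Net primary income = 50.66
Net secondary income = 162.52
Current account = 123.38 + 50.66 + 162.52 = 336.56
Financial account = -(336.56 + 10.44 + 121.00) = -468.00

-468.00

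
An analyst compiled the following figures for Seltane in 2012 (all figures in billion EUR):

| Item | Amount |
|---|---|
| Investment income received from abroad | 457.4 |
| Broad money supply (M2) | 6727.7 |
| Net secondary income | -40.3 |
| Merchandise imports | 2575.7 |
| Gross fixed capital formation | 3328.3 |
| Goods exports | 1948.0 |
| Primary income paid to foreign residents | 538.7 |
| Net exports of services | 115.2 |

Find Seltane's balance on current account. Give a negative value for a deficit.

-634.1

Goods balance = 1948.0 - 2575.7 = -627.7
Services balance = 115.2
Trade balance (goods + services) = -627.7 + 115.2 = -512.5
Net primary income = 457.4 - 538.7 = -81.3
Net secondary income = -40.3
Current account = -512.5 + (-81.3) + (-40.3) = -634.1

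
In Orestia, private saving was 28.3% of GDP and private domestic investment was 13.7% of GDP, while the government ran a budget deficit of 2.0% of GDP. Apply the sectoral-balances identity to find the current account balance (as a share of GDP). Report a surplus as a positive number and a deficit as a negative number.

By the sectoral-balances identity, CA = (S_private - I) + (T - G).
Private balance = 28.3 - 13.7 = 14.6
Government balance (T - G) = -2.0
CA = 14.6 + (-2.0) = 12.6

12.6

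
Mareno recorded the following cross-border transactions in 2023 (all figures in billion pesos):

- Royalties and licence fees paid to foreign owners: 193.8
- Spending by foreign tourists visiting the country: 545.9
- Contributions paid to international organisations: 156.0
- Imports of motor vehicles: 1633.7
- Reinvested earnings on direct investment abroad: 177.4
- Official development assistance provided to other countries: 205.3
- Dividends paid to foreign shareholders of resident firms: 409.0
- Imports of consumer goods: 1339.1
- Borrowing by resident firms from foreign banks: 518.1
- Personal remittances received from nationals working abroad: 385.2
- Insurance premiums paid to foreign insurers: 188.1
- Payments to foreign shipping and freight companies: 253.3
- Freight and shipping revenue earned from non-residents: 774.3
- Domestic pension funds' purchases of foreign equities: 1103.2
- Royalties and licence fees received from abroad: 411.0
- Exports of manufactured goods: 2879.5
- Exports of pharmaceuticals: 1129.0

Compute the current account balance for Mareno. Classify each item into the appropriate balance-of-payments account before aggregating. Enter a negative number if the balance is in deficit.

1924.0

Goods: -1339.1 - 1633.7 + 2879.5 + 1129.0 = 1035.7
Services: -253.3 + 545.9 - 193.8 + 411.0 + 774.3 - 188.1 = 1096.0
Primary income: -409.0 + 177.4 = -231.6
Secondary income: -205.3 + 385.2 - 156.0 = 23.9
Current account = 1035.7 + 1096.0 + (-231.6) + 23.9 = 1924.0
(Excluded from the current account — financial account: borrowing by resident firms from foreign banks 518.1, domestic pension funds' purchases of foreign equities 1103.2.)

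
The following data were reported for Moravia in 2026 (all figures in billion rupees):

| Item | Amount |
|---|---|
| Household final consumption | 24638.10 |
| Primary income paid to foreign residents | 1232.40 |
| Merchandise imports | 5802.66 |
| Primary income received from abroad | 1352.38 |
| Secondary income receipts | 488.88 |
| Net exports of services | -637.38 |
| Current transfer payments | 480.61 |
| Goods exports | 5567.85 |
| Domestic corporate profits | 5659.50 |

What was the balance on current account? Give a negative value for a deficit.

Goods balance = 5567.85 - 5802.66 = -234.81
Services balance = -637.38
Trade balance (goods + services) = -234.81 + (-637.38) = -872.19
Net primary income = 1352.38 - 1232.40 = 119.98
Net secondary income = 488.88 - 480.61 = 8.27
Current account = -872.19 + 119.98 + 8.27 = -743.94

-743.94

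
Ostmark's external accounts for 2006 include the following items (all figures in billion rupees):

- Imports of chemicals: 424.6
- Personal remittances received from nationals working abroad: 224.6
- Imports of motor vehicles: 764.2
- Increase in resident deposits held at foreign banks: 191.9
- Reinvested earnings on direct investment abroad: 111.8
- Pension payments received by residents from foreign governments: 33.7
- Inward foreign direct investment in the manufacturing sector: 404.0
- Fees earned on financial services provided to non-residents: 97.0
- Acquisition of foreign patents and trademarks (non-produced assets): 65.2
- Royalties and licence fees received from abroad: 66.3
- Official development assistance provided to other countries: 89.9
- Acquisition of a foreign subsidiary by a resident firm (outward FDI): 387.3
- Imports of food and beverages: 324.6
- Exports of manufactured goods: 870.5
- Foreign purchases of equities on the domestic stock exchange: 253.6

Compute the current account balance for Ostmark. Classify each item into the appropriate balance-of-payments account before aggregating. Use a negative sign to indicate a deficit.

-199.4

Goods: 870.5 - 324.6 - 764.2 - 424.6 = -642.9
Services: 66.3 + 97.0 = 163.3
Primary income: 111.8
Secondary income: 33.7 - 89.9 + 224.6 = 168.4
Current account = (-642.9) + 163.3 + 111.8 + 168.4 = -199.4
(Excluded from the current account — financial account: increase in resident deposits held at foreign banks 191.9, inward foreign direct investment in the manufacturing sector 404.0, acquisition of a foreign subsidiary by a resident firm (outward FDI) 387.3, foreign purchases of equities on the domestic stock exchange 253.6; capital account: acquisition of foreign patents and trademarks (non-produced assets) 65.2.)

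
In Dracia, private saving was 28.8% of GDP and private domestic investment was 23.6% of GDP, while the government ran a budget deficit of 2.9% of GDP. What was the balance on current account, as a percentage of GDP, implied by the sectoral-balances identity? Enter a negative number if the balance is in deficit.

By the sectoral-balances identity, CA = (S_private - I) + (T - G).
Private balance = 28.8 - 23.6 = 5.2
Government balance (T - G) = -2.9
CA = 5.2 + (-2.9) = 2.3

2.3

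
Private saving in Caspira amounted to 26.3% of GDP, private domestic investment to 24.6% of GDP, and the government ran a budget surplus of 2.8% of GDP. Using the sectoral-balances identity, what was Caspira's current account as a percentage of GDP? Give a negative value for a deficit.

By the sectoral-balances identity, CA = (S_private - I) + (T - G).
Private balance = 26.3 - 24.6 = 1.7
Government balance (T - G) = 2.8
CA = 1.7 + 2.8 = 4.5

4.5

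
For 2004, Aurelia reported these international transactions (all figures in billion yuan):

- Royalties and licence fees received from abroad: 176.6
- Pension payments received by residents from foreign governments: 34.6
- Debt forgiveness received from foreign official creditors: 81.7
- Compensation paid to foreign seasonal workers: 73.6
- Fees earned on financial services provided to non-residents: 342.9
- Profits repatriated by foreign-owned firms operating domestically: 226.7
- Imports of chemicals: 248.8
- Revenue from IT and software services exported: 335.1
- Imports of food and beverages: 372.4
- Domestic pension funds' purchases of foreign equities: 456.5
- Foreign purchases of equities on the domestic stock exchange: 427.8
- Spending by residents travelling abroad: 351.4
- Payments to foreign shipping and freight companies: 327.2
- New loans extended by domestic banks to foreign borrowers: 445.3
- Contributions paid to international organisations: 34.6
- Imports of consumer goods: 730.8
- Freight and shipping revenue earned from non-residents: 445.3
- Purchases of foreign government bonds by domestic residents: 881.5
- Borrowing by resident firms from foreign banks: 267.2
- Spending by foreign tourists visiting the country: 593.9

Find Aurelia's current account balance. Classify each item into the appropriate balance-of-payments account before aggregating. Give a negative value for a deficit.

Goods: -372.4 - 730.8 - 248.8 = -1352.0
Services: 593.9 + 335.1 - 327.2 - 351.4 + 176.6 + 445.3 + 342.9 = 1215.2
Primary income: -226.7 - 73.6 = -300.3
Secondary income: 34.6 - 34.6 = 0.0
Current account = (-1352.0) + 1215.2 + (-300.3) + 0.0 = -437.1
(Excluded from the current account — capital account: debt forgiveness received from foreign official creditors 81.7; financial account: domestic pension funds' purchases of foreign equities 456.5, foreign purchases of equities on the domestic stock exchange 427.8, new loans extended by domestic banks to foreign borrowers 445.3, purchases of foreign government bonds by domestic residents 881.5, borrowing by resident firms from foreign banks 267.2.)

-437.1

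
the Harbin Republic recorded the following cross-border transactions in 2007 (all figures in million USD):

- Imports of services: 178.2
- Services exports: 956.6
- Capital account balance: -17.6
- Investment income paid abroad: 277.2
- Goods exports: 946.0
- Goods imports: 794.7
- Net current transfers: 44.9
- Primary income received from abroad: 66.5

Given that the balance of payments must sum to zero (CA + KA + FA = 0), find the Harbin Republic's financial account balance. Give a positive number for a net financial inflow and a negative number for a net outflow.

Goods balance = 946.0 - 794.7 = 151.3
Services balance = 956.6 - 178.2 = 778.4
Trade balance (goods + services) = 151.3 + 778.4 = 929.7
Net primary income = 66.5 - 277.2 = -210.7
Net secondary income = 44.9
Current account = 929.7 + (-210.7) + 44.9 = 763.9
Financial account = -(763.9 + (-17.6)) = -746.3

-746.3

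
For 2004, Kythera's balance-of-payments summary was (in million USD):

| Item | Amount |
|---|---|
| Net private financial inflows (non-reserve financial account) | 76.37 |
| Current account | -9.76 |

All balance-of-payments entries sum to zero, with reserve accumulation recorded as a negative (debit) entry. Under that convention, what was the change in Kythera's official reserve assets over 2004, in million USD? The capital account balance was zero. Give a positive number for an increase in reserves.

66.61

Official reserve transactions balance = -((-9.76) + 76.37) = -66.61
An accumulation of reserves is recorded as a debit (negative entry), so the change in the stock of reserves is the negative of that balance.
Change in official reserves = -(-66.61) = 66.61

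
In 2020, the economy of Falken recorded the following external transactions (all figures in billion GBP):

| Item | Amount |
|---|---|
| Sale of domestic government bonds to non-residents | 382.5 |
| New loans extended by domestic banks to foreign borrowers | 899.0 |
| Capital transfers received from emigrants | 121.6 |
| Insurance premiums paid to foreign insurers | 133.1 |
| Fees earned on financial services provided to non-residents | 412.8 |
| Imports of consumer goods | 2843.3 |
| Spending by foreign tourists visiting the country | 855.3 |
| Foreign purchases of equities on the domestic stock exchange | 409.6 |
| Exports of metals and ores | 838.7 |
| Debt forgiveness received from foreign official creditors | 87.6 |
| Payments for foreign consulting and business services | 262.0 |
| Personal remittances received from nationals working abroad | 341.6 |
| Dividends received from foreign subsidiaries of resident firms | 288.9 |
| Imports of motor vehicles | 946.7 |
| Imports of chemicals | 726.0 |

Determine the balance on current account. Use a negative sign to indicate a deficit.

Goods: -946.7 - 2843.3 - 726.0 + 838.7 = -3677.3
Services: -133.1 + 412.8 + 855.3 - 262.0 = 873.0
Primary income: 288.9
Secondary income: 341.6
Current account = (-3677.3) + 873.0 + 288.9 + 341.6 = -2173.8
(Excluded from the current account — financial account: sale of domestic government bonds to non-residents 382.5, new loans extended by domestic banks to foreign borrowers 899.0, foreign purchases of equities on the domestic stock exchange 409.6; capital account: capital transfers received from emigrants 121.6, debt forgiveness received from foreign official creditors 87.6.)

-2173.8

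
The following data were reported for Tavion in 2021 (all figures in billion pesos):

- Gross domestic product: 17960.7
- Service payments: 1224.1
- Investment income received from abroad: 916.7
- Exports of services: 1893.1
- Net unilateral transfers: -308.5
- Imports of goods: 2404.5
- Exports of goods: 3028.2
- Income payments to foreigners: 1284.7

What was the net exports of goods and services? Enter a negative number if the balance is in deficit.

Goods balance = 3028.2 - 2404.5 = 623.7
Services balance = 1893.1 - 1224.1 = 669.0
Trade balance (goods + services) = 623.7 + 669.0 = 1292.7

1292.7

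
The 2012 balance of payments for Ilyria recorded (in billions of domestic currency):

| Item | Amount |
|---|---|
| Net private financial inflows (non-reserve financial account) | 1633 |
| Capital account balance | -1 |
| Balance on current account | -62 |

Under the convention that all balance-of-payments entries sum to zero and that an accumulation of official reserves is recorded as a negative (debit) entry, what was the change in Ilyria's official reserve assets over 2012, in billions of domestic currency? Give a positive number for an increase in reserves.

1570

Official reserve transactions balance = -((-62) + (-1) + 1633) = -1570
An accumulation of reserves is recorded as a debit (negative entry), so the change in the stock of reserves is the negative of that balance.
Change in official reserves = -(-1570) = 1570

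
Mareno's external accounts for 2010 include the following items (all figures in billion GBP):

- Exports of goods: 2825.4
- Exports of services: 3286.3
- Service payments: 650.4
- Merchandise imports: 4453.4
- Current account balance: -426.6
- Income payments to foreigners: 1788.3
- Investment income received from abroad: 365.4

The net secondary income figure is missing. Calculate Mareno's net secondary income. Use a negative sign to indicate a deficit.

Current account = goods balance + services balance + net primary income + net secondary income
Sum of the known components = -415.0
Net secondary income = CA - (known components) = -426.6 - (-415.0) = -11.6

-11.6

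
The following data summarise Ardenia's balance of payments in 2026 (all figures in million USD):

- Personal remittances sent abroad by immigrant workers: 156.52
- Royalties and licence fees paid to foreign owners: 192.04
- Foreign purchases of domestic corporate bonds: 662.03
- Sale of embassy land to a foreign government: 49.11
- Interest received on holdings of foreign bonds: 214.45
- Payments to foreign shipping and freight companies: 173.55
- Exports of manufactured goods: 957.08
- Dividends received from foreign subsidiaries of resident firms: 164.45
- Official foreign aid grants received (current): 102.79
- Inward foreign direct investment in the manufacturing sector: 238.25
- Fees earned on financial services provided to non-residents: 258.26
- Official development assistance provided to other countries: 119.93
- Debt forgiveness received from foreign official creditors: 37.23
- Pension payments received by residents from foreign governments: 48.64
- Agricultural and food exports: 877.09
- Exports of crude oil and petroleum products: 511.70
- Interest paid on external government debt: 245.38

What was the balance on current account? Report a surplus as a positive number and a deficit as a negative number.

2247.04

Goods: 877.09 + 957.08 + 511.70 = 2345.87
Services: -173.55 - 192.04 + 258.26 = -107.33
Primary income: -245.38 + 214.45 + 164.45 = 133.52
Secondary income: 102.79 + 48.64 - 156.52 - 119.93 = -125.02
Current account = 2345.87 + (-107.33) + 133.52 + (-125.02) = 2247.04
(Excluded from the current account — financial account: foreign purchases of domestic corporate bonds 662.03, inward foreign direct investment in the manufacturing sector 238.25; capital account: sale of embassy land to a foreign government 49.11, debt forgiveness received from foreign official creditors 37.23.)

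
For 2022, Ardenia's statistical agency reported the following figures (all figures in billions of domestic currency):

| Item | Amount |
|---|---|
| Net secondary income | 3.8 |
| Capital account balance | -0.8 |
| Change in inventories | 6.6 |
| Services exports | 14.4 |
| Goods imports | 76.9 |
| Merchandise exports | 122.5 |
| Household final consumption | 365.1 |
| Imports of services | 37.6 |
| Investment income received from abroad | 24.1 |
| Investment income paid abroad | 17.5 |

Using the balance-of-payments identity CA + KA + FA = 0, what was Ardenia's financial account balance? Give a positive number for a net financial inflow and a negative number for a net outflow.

-32.0

Goods balance = 122.5 - 76.9 = 45.6
Services balance = 14.4 - 37.6 = -23.2
Trade balance (goods + services) = 45.6 + (-23.2) = 22.4
Net primary income = 24.1 - 17.5 = 6.6
Net secondary income = 3.8
Current account = 22.4 + 6.6 + 3.8 = 32.8
Financial account = -(32.8 + (-0.8)) = -32.0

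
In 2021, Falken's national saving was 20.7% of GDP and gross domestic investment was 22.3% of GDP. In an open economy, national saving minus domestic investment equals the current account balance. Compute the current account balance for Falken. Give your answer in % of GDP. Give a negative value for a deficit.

CA = S - I = 20.7 - 22.3 = -1.6

-1.6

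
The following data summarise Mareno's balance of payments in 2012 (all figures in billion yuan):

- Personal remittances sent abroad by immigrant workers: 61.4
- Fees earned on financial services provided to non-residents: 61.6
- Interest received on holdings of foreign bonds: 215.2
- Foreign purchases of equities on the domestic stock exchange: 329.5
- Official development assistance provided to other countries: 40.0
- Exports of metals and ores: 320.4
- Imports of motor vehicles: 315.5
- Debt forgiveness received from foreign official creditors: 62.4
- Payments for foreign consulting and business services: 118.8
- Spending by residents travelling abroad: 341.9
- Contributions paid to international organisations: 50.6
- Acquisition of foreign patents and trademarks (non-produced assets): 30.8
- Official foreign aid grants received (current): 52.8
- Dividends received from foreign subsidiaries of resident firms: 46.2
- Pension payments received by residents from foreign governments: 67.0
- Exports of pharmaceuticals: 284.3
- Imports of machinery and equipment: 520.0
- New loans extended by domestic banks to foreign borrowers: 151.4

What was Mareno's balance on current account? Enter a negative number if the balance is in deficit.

-400.7

Goods: -315.5 - 520.0 + 284.3 + 320.4 = -230.8
Services: 61.6 - 341.9 - 118.8 = -399.1
Primary income: 215.2 + 46.2 = 261.4
Secondary income: -61.4 - 50.6 + 67.0 + 52.8 - 40.0 = -32.2
Current account = (-230.8) + (-399.1) + 261.4 + (-32.2) = -400.7
(Excluded from the current account — financial account: foreign purchases of equities on the domestic stock exchange 329.5, new loans extended by domestic banks to foreign borrowers 151.4; capital account: debt forgiveness received from foreign official creditors 62.4, acquisition of foreign patents and trademarks (non-produced assets) 30.8.)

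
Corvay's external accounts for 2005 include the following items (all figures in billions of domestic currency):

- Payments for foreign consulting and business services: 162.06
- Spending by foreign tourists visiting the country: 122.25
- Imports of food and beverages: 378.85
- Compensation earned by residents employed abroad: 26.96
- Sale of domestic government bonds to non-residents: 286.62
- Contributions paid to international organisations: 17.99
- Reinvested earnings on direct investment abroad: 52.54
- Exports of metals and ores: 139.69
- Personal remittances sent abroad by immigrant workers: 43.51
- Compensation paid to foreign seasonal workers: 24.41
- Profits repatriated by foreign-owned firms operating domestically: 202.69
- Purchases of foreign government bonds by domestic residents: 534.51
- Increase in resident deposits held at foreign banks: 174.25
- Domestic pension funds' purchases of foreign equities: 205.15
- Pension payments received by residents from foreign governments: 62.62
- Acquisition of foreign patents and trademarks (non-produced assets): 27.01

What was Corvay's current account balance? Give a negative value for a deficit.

Goods: 139.69 - 378.85 = -239.16
Services: 122.25 - 162.06 = -39.81
Primary income: 26.96 - 24.41 - 202.69 + 52.54 = -147.60
Secondary income: -17.99 + 62.62 - 43.51 = 1.12
Current account = (-239.16) + (-39.81) + (-147.60) + 1.12 = -425.45
(Excluded from the current account — financial account: sale of domestic government bonds to non-residents 286.62, purchases of foreign government bonds by domestic residents 534.51, increase in resident deposits held at foreign banks 174.25, domestic pension funds' purchases of foreign equities 205.15; capital account: acquisition of foreign patents and trademarks (non-produced assets) 27.01.)

-425.45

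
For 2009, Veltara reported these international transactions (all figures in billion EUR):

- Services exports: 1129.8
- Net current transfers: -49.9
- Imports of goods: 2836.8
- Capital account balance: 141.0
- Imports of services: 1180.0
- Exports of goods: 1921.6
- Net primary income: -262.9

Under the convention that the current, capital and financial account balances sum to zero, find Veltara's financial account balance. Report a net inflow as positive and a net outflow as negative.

Goods balance = 1921.6 - 2836.8 = -915.2
Services balance = 1129.8 - 1180.0 = -50.2
Trade balance (goods + services) = -915.2 + (-50.2) = -965.4
Net primary income = -262.9
Net secondary income = -49.9
Current account = -965.4 + (-262.9) + (-49.9) = -1278.2
Financial account = -(-1278.2 + 141.0) = 1137.2

1137.2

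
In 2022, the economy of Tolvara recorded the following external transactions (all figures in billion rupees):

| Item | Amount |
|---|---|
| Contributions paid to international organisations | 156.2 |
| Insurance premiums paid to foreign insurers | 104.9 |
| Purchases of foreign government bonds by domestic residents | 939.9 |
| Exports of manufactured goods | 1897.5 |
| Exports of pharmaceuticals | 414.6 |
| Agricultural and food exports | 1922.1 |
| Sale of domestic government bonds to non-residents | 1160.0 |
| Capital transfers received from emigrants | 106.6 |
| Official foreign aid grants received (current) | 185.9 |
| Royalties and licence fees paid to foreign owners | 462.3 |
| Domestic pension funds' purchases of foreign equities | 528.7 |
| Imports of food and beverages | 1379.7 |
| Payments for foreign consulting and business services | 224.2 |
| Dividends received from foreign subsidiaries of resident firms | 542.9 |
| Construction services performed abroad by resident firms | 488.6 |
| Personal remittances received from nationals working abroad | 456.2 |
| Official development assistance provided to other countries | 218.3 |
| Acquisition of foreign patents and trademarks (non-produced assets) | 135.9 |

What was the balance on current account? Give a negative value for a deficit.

3362.2

Goods: 1897.5 + 414.6 - 1379.7 + 1922.1 = 2854.5
Services: -462.3 - 104.9 + 488.6 - 224.2 = -302.8
Primary income: 542.9
Secondary income: -218.3 + 456.2 - 156.2 + 185.9 = 267.6
Current account = 2854.5 + (-302.8) + 542.9 + 267.6 = 3362.2
(Excluded from the current account — financial account: purchases of foreign government bonds by domestic residents 939.9, sale of domestic government bonds to non-residents 1160.0, domestic pension funds' purchases of foreign equities 528.7; capital account: capital transfers received from emigrants 106.6, acquisition of foreign patents and trademarks (non-produced assets) 135.9.)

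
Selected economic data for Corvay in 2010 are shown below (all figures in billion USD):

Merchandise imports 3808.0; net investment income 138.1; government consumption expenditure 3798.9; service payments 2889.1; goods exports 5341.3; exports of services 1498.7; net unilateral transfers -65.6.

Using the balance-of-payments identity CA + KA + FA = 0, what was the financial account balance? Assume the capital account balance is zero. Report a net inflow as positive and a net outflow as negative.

Goods balance = 5341.3 - 3808.0 = 1533.3
Services balance = 1498.7 - 2889.1 = -1390.4
Trade balance (goods + services) = 1533.3 + (-1390.4) = 142.9
Net primary income = 138.1
Net secondary income = -65.6
Current account = 142.9 + 138.1 + (-65.6) = 215.4
Financial account = -(215.4) = -215.4

-215.4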